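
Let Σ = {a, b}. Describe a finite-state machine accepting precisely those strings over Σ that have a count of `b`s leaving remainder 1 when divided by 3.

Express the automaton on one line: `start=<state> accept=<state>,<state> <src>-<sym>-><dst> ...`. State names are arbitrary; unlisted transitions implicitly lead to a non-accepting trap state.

Keep the running count of `b`s modulo 3: each `b` advances along the cycle s0 → s1 → s2 → s0 while other symbols loop. Accept at s1.
        a   b  
>  s0   s0  s1 
 * s1   s1  s2 
   s2   s2  s0 
(> = start, * = accepting)

start=s0 accept=s1 s0-a->s0 s0-b->s1 s1-a->s1 s1-b->s2 s2-a->s2 s2-b->s0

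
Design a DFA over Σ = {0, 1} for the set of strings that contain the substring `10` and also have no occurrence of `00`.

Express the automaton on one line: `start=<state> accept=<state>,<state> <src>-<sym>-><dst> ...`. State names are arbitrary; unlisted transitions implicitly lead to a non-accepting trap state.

Handle the two conditions separately and then intersect. The first has 3 states tracking whether and how much of `10` has been seen; the second has 3 states tracking partial matches of the forbidden pattern `00`. A product state is a pair (one from each), accepting exactly when both do. Minimizing collapses redundant product states.
With 6 states:
        0   1  
>  q0   q1  q2 
   q1   q3  q2 
   q2   q4  q2 
   q3   q3  q3 
 * q4   q3  q5 
 * q5   q4  q5 
(> = start, * = accepting)

start=q0 accept=q4,q5 q0-0->q1 q0-1->q2 q1-0->q3 q1-1->q2 q2-0->q4 q2-1->q2 q3-0->q3 q3-1->q3 q4-0->q3 q4-1->q5 q5-0->q4 q5-1->q5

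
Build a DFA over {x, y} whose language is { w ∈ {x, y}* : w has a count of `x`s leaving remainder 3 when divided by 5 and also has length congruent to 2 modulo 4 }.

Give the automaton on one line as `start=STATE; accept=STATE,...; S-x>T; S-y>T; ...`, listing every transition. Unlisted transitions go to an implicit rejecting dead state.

Build one automaton per condition and run them in lockstep. The first has 5 states tracking the count of `x`s modulo 5; the second has 4 states tracking the input length modulo 4. A product state is a pair (one from each), accepting exactly when both do.
With 20 states:
       x  y 
>  A   B  C 
   B   D  E 
   C   E  F 
   D   G  H 
   E   H  I 
   F   I  J 
   G   K  L 
   H   L  M 
   I   M  N 
   J   N  A 
   K   C  O 
   L   O  P 
   M   P  Q 
   N   Q  B 
   O   F  R 
   P   R  S 
   Q   S  D 
   R   J  T 
 * S   T  G 
   T   A  K 
(> = start, * = accepting)

start=A; accept=S; A-x>B; A-y>C; B-x>D; B-y>E; C-x>E; C-y>F; D-x>G; D-y>H; E-x>H; E-y>I; F-x>I; F-y>J; G-x>K; G-y>L; H-x>L; H-y>M; I-x>M; I-y>N; J-x>N; J-y>A; K-x>C; K-y>O; L-x>O; L-y>P; M-x>P; M-y>Q; N-x>Q; N-y>B; O-x>F; O-y>R; P-x>R; P-y>S; Q-x>S; Q-y>D; R-x>J; R-y>T; S-x>T; S-y>G; T-x>A; T-y>K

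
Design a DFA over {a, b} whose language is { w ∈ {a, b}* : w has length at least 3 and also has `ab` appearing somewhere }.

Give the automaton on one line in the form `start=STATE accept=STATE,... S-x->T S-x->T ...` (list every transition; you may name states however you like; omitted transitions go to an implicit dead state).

Build one automaton per condition and run them in lockstep. One (5 states) tracks the input length, saturating at 4; the other (3 states) tracks whether and how much of `ab` has been seen. Each combined state is a pair, one component from each; accept when both components accept.
          a    b  
>  S0     S1   S2 
   S1     S3   S4 
   S2     S3   S5 
   S3     S6   S7 
   S4     S7   S7 
   S5     S6   S8 
   S6     S9  S10 
 * S7    S10  S10 
   S8     S9  S11 
   S9     S9  S10 
 * S10   S10  S10 
   S11    S9  S11 
(> = start, * = accepting)

start=S0 accept=S7,S10 S0-a->S1 S0-b->S2 S1-a->S3 S1-b->S4 S2-a->S3 S2-b->S5 S3-a->S6 S3-b->S7 S4-a->S7 S4-b->S7 S5-a->S6 S5-b->S8 S6-a->S9 S6-b->S10 S7-a->S10 S7-b->S10 S8-a->S9 S8-b->S11 S9-a->S9 S9-b->S10 S10-a->S10 S10-b->S10 S11-a->S9 S11-b->S11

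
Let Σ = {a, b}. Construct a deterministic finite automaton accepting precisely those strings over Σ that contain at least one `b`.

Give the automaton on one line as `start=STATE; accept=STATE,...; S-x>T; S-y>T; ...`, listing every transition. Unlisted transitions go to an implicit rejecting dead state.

start=s0; accept=s1,s2; s0-a>s0; s0-b>s1; s1-a>s1; s1-b>s2; s2-a>s2; s2-b>s2

Only the number of `b`s matters, and only up to 2. Make a chain s0 → s1 → s2 advanced by each `b` (with s2 absorbing); every other symbol self-loops. The accepting set is {s1, s2}.
With 3 states:
        a   b  
>  s0   s0  s1 
 * s1   s1  s2 
 * s2   s2  s2 
(> = start, * = accepting)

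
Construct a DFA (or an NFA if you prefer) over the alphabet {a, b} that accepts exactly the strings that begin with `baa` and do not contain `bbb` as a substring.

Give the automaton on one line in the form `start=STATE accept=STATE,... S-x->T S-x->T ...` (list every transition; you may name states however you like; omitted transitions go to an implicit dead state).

start=q0 accept=q6,q8,q9 q0-a->q1 q0-b->q2 q1-a->q1 q1-b->q3 q2-a->q4 q2-b->q5 q3-a->q1 q3-b->q5 q4-a->q6 q4-b->q3 q5-a->q1 q5-b->q7 q6-a->q6 q6-b->q8 q7-a->q7 q7-b->q7 q8-a->q6 q8-b->q9 q9-a->q6 q9-b->q10 q10-a->q10 q10-b->q10

Handle the two conditions separately and then intersect. The first has 5 states tracking whether the input so far still matches the prefix `baa`; the second has 4 states tracking partial matches of the forbidden pattern `bbb`. A product state is a pair (one from each), accepting exactly when both do.
11 states suffice.
          a    b  
>  q0     q1   q2 
   q1     q1   q3 
   q2     q4   q5 
   q3     q1   q5 
   q4     q6   q3 
   q5     q1   q7 
 * q6     q6   q8 
   q7     q7   q7 
 * q8     q6   q9 
 * q9     q6  q10 
   q10   q10  q10 
(> = start, * = accepting)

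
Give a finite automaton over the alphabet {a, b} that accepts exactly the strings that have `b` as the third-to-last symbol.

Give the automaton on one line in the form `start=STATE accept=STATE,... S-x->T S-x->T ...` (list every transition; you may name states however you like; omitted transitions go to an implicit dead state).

start=q0 accept=q11,q12,q13,q14 q0-a->q1 q0-b->q2 q1-a->q3 q1-b->q4 q2-a->q5 q2-b->q6 q3-a->q7 q3-b->q8 q4-a->q9 q4-b->q10 q5-a->q11 q5-b->q12 q6-a->q13 q6-b->q14 q7-a->q7 q7-b->q8 q8-a->q9 q8-b->q10 q9-a->q11 q9-b->q12 q10-a->q13 q10-b->q14 q11-a->q7 q11-b->q8 q12-a->q9 q12-b->q10 q13-a->q11 q13-b->q12 q14-a->q13 q14-b->q14

A DFA must remember the last 3 symbols (since which symbol is third-to-last isn't known until the input ends). Use one state per possible window of the last ≤3 symbols; accept from those whose window starts with `b`.
A 15-state machine:
          a    b  
>  q0     q1   q2 
   q1     q3   q4 
   q2     q5   q6 
   q3     q7   q8 
   q4     q9  q10 
   q5    q11  q12 
   q6    q13  q14 
   q7     q7   q8 
   q8     q9  q10 
   q9    q11  q12 
   q10   q13  q14 
 * q11    q7   q8 
 * q12    q9  q10 
 * q13   q11  q12 
 * q14   q13  q14 
(> = start, * = accepting)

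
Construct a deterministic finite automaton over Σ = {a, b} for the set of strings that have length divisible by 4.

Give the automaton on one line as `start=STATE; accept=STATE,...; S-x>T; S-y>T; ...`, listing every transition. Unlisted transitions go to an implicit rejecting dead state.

Only the length mod 4 matters, so use a 4-cycle: from any state, every input symbol moves to the next state, wrapping S3 back to S0. Mark S0 accepting.
        a   b  
>* S0   S1  S1 
   S1   S2  S2 
   S2   S3  S3 
   S3   S0  S0 
(> = start, * = accepting)

start=S0; accept=S0; S0-a>S1; S0-b>S1; S1-a>S2; S1-b>S2; S2-a>S3; S2-b>S3; S3-a>S0; S3-b>S0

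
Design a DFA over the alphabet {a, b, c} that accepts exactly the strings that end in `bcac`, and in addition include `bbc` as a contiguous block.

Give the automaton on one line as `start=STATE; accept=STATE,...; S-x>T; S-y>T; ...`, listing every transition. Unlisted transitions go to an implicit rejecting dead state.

start=q0; accept=q7; q0-a>q0; q0-b>q1; q0-c>q0; q1-a>q0; q1-b>q2; q1-c>q0; q2-a>q0; q2-b>q2; q2-c>q3; q3-a>q4; q3-b>q5; q3-c>q6; q4-a>q6; q4-b>q5; q4-c>q7; q5-a>q6; q5-b>q5; q5-c>q3; q6-a>q6; q6-b>q5; q6-c>q6; q7-a>q6; q7-b>q5; q7-c>q6

Build one automaton per condition and run them in lockstep. The first has 5 states tracking how much of the suffix `bcac` has currently been matched; the second has 4 states tracking whether and how much of `bbc` has been seen. A product state is a pair (one from each), accepting exactly when both do. After merging equivalent states the machine shrinks.
An 8-state machine:
        a   b   c  
>  q0   q0  q1  q0 
   q1   q0  q2  q0 
   q2   q0  q2  q3 
   q3   q4  q5  q6 
   q4   q6  q5  q7 
   q5   q6  q5  q3 
   q6   q6  q5  q6 
 * q7   q6  q5  q6 
(> = start, * = accepting)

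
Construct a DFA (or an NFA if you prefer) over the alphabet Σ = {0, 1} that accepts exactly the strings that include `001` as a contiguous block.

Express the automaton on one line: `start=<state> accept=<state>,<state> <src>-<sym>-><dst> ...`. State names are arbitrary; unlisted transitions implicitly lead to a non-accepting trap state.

start=q0 accept=q3 q0-0->q1 q0-1->q0 q1-0->q2 q1-1->q0 q2-0->q2 q2-1->q3 q3-0->q3 q3-1->q3

Track how much of `001` has been matched so far: state q0 is no progress, q3 is the absorbing accept state reached once `001` has occurred. Intermediate states record partial matches; on a mismatch, fall back to the longest reusable overlap.
        0   1  
>  q0   q1  q0 
   q1   q2  q0 
   q2   q2  q3 
 * q3   q3  q3 
(> = start, * = accepting)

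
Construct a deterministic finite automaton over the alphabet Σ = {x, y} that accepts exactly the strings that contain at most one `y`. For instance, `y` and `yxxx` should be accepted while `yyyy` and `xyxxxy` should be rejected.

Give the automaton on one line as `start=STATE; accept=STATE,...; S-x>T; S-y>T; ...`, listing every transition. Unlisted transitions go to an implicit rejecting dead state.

Count `y`s, saturating at 2: state A means no `y` yet, B means one `y` seen, C means more than one. Each `y` increments (capped at C); other symbols loop. Accept from {A, B}.
With 3 states:
       x  y 
>* A   A  B 
 * B   B  C 
   C   C  C 
(> = start, * = accepting)

start=A; accept=A,B; A-x>A; A-y>B; B-x>B; B-y>C; C-x>C; C-y>C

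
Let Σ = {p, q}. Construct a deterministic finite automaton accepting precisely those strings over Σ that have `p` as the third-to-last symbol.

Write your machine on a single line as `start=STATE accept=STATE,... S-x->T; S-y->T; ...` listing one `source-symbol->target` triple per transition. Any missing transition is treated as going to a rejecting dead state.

start=A; accept=H,I,J,K; A-p->B; A-q->C; B-p->D; B-q->E; C-p->F; C-q->G; D-p->H; D-q->I; E-p->J; E-q->K; F-p->L; F-q->M; G-p->N; G-q->O; H-p->H; H-q->I; I-p->J; I-q->K; J-p->L; J-q->M; K-p->N; K-q->O; L-p->H; L-q->I; M-p->J; M-q->K; N-p->L; N-q->M; O-p->N; O-q->O

Because acceptance depends on a position counted from the end, the machine has to buffer the most recent 3 symbols. Make each state the string of the last up-to-3 symbols read; on input `x` shift the window left and append `x`. Accept when the buffered window has length 3 and begins with `p`.
       p  q 
>  A   B  C 
   B   D  E 
   C   F  G 
   D   H  I 
   E   J  K 
   F   L  M 
   G   N  O 
 * H   H  I 
 * I   J  K 
 * J   L  M 
 * K   N  O 
   L   H  I 
   M   J  K 
   N   L  M 
   O   N  O 
(> = start, * = accepting)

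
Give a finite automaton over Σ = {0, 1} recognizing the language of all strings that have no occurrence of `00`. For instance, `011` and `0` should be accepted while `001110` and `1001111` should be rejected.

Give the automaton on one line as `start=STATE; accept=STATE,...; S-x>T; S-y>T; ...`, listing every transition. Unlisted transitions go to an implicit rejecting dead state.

This is the complement of 'contains `00`'. Use the same substring-matching states — S0 through S2 holding how much of `00` has just been matched — but flip the accepting set: everything except the trap S2 accepts.
        0   1  
>* S0   S1  S0 
 * S1   S2  S0 
   S2   S2  S2 
(> = start, * = accepting)

start=S0; accept=S0,S1; S0-0>S1; S0-1>S0; S1-0>S2; S1-1>S0; S2-0>S2; S2-1>S2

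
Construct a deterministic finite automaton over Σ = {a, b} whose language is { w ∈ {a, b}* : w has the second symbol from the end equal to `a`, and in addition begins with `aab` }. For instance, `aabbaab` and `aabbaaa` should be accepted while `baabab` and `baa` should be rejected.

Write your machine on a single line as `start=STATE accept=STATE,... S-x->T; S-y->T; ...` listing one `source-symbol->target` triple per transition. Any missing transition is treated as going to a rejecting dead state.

Run two small machines in parallel and take their product. One (7 states) tracks the last 2 symbols read; the other (5 states) tracks whether the input so far still matches the prefix `aab`. Each combined state is a pair, one component from each; accept when both components accept. After merging equivalent states the machine shrinks.
8 states suffice.
        a   b  
>  q0   q1  q2 
   q1   q3  q2 
   q2   q2  q2 
   q3   q2  q4 
 * q4   q5  q6 
   q5   q7  q4 
   q6   q5  q6 
 * q7   q7  q4 
(> = start, * = accepting)

start=q0; accept=q4,q7; q0-a->q1; q0-b->q2; q1-a->q3; q1-b->q2; q2-a->q2; q2-b->q2; q3-a->q2; q3-b->q4; q4-a->q5; q4-b->q6; q5-a->q7; q5-b->q4; q6-a->q5; q6-b->q6; q7-a->q7; q7-b->q4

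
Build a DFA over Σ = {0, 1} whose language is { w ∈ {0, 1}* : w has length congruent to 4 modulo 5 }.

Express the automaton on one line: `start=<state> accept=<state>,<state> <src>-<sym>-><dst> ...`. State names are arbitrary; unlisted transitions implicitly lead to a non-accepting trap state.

start=S0 accept=S4 S0-0->S1 S0-1->S1 S1-0->S2 S1-1->S2 S2-0->S3 S2-1->S3 S3-0->S4 S3-1->S4 S4-0->S0 S4-1->S0

Only the length mod 5 matters, so use a 5-cycle: from any state, every input symbol moves to the next state, wrapping S4 back to S0. Mark S4 accepting.
A 5-state machine:
        0   1  
>  S0   S1  S1 
   S1   S2  S2 
   S2   S3  S3 
   S3   S4  S4 
 * S4   S0  S0 
(> = start, * = accepting)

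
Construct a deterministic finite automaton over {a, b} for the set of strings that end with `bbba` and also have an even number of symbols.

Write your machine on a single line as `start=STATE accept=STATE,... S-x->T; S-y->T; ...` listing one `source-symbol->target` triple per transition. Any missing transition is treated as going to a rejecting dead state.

Run two small machines in parallel and take their product. The first has 5 states tracking how much of the suffix `bbba` has currently been matched; the second has 2 states tracking the input length modulo 2. A product state is a pair (one from each), accepting exactly when both do. Equivalent product states are then merged.
6 states suffice.
        a   b  
>  q0   q1  q2 
   q1   q0  q0 
   q2   q0  q3 
   q3   q1  q4 
   q4   q5  q3 
 * q5   q1  q2 
(> = start, * = accepting)

start=q0; accept=q5; q0-a->q1; q0-b->q2; q1-a->q0; q1-b->q0; q2-a->q0; q2-b->q3; q3-a->q1; q3-b->q4; q4-a->q5; q4-b->q3; q5-a->q1; q5-b->q2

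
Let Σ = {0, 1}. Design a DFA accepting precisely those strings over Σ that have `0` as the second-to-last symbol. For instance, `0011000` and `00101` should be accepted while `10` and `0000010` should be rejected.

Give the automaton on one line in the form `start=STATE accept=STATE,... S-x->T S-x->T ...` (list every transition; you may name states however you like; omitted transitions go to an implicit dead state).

Because acceptance depends on a position counted from the end, the machine has to buffer the most recent 2 symbols. Make each state the string of the last up-to-2 symbols read; on input `x` shift the window left and append `x`. Accept when the buffered window has length 2 and begins with `0`.
A 7-state machine:
        0   1  
>  S0   S1  S2 
   S1   S3  S4 
   S2   S5  S6 
 * S3   S3  S4 
 * S4   S5  S6 
   S5   S3  S4 
   S6   S5  S6 
(> = start, * = accepting)

start=S0 accept=S3,S4 S0-0->S1 S0-1->S2 S1-0->S3 S1-1->S4 S2-0->S5 S2-1->S6 S3-0->S3 S3-1->S4 S4-0->S5 S4-1->S6 S5-0->S3 S5-1->S4 S6-0->S5 S6-1->S6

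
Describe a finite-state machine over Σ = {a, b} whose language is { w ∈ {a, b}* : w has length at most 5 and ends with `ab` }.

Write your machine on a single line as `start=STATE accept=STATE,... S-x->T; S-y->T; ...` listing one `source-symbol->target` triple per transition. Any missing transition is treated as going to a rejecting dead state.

start=q0; accept=q4,q7,q10,q13; q0-a->q1; q0-b->q2; q1-a->q3; q1-b->q4; q2-a->q3; q2-b->q5; q3-a->q6; q3-b->q7; q4-a->q6; q4-b->q8; q5-a->q6; q5-b->q8; q6-a->q9; q6-b->q10; q7-a->q9; q7-b->q11; q8-a->q9; q8-b->q11; q9-a->q12; q9-b->q13; q10-a->q12; q10-b->q14; q11-a->q12; q11-b->q14; q12-a->q15; q12-b->q16; q13-a->q15; q13-b->q17; q14-a->q15; q14-b->q17; q15-a->q15; q15-b->q16; q16-a->q15; q16-b->q17; q17-a->q15; q17-b->q17

Run two small machines in parallel and take their product. One (7 states) tracks the input length, saturating at 6; the other (3 states) tracks how much of the suffix `ab` has currently been matched. Each combined state is a pair, one component from each; accept when both components accept.
An 18-state machine:
          a    b  
>  q0     q1   q2 
   q1     q3   q4 
   q2     q3   q5 
   q3     q6   q7 
 * q4     q6   q8 
   q5     q6   q8 
   q6     q9  q10 
 * q7     q9  q11 
   q8     q9  q11 
   q9    q12  q13 
 * q10   q12  q14 
   q11   q12  q14 
   q12   q15  q16 
 * q13   q15  q17 
   q14   q15  q17 
   q15   q15  q16 
   q16   q15  q17 
   q17   q15  q17 
(> = start, * = accepting)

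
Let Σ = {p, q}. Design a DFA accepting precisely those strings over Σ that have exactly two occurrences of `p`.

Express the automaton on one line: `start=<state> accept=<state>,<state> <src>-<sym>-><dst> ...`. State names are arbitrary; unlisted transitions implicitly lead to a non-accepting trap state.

start=A accept=C A-p->B A-q->A B-p->C B-q->B C-p->D C-q->C D-p->D D-q->D

Count `p`s, saturating at 3: states A through C mean 0 through 2 `p`s seen; D means more than 2. Each `p` increments (capped at D); other symbols loop. Accept from {C}.
With 4 states:
       p  q 
>  A   B  A 
   B   C  B 
 * C   D  C 
   D   D  D 
(> = start, * = accepting)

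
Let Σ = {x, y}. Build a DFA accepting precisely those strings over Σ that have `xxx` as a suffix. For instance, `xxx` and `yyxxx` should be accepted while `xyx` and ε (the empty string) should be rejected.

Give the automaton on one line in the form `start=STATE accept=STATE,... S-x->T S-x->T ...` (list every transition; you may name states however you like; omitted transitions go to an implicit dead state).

start=S0 accept=S3 S0-x->S1 S0-y->S0 S1-x->S2 S1-y->S0 S2-x->S3 S2-y->S0 S3-x->S3 S3-y->S0

Remember how much of `xxx` the current input suffix matches. State S0 means no match yet; S1 means the last symbol is `x`; S2 means the last 2 symbols are `xx`; S3 means the last 3 symbols are `xxx`. Only S3 accepts. On a mismatch, fall back to the longest proper suffix that is still a prefix of `xxx`.
A 4-state machine:
        x   y  
>  S0   S1  S0 
   S1   S2  S0 
   S2   S3  S0 
 * S3   S3  S0 
(> = start, * = accepting)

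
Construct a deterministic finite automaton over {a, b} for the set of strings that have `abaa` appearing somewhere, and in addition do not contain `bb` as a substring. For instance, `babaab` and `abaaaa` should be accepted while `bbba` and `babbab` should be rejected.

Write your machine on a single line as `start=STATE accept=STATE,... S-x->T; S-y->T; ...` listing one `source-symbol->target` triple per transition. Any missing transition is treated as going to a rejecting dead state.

Handle the two conditions separately and then intersect. One (5 states) tracks whether and how much of `abaa` has been seen; the other (3 states) tracks partial matches of the forbidden pattern `bb`. Each combined state is a pair, one component from each; accept when both components accept. After merging equivalent states the machine shrinks.
With 8 states:
        a   b  
>  q0   q1  q2 
   q1   q1  q3 
   q2   q1  q4 
   q3   q5  q4 
   q4   q4  q4 
   q5   q6  q3 
 * q6   q6  q7 
 * q7   q6  q4 
(> = start, * = accepting)

start=q0; accept=q6,q7; q0-a->q1; q0-b->q2; q1-a->q1; q1-b->q3; q2-a->q1; q2-b->q4; q3-a->q5; q3-b->q4; q4-a->q4; q4-b->q4; q5-a->q6; q5-b->q3; q6-a->q6; q6-b->q7; q7-a->q6; q7-b->q4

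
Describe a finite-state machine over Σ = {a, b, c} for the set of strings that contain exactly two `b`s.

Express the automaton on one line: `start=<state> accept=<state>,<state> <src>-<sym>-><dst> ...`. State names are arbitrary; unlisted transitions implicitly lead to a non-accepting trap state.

Count `b`s, saturating at 3: states s0 through s2 mean 0 through 2 `b`s seen; s3 means more than 2. Each `b` increments (capped at s3); other symbols loop. Accept from {s2}.
4 states suffice.
        a   b   c  
>  s0   s0  s1  s0 
   s1   s1  s2  s1 
 * s2   s2  s3  s2 
   s3   s3  s3  s3 
(> = start, * = accepting)

start=s0 accept=s2 s0-a->s0 s0-b->s1 s0-c->s0 s1-a->s1 s1-b->s2 s1-c->s1 s2-a->s2 s2-b->s3 s2-c->s2 s3-a->s3 s3-b->s3 s3-c->s3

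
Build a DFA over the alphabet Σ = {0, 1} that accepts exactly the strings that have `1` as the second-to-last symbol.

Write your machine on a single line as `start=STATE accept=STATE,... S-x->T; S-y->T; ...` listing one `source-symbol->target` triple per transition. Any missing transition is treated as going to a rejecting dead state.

start=s0; accept=s5,s6; s0-0->s1; s0-1->s2; s1-0->s3; s1-1->s4; s2-0->s5; s2-1->s6; s3-0->s3; s3-1->s4; s4-0->s5; s4-1->s6; s5-0->s3; s5-1->s4; s6-0->s5; s6-1->s6

A DFA must remember the last 2 symbols (since which symbol is second-to-last isn't known until the input ends). Use one state per possible window of the last ≤2 symbols; accept from those whose window starts with `1`.
        0   1  
>  s0   s1  s2 
   s1   s3  s4 
   s2   s5  s6 
   s3   s3  s4 
   s4   s5  s6 
 * s5   s3  s4 
 * s6   s5  s6 
(> = start, * = accepting)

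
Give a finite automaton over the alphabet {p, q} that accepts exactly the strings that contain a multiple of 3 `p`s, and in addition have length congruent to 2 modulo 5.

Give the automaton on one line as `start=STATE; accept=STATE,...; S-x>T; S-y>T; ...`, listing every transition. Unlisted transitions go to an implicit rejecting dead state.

Run two small machines in parallel and take their product. One (3 states) tracks the count of `p`s modulo 3; the other (5 states) tracks the input length modulo 5. Each combined state is a pair, one component from each; accept when both components accept.
With 15 states:
       p  q 
>  A   B  C 
   B   D  E 
   C   E  F 
   D   G  H 
   E   H  I 
 * F   I  G 
   G   J  K 
   H   K  L 
   I   L  J 
   J   M  N 
   K   N  A 
   L   A  M 
   M   C  O 
   N   O  B 
   O   F  D 
(> = start, * = accepting)

start=A; accept=F; A-p>B; A-q>C; B-p>D; B-q>E; C-p>E; C-q>F; D-p>G; D-q>H; E-p>H; E-q>I; F-p>I; F-q>G; G-p>J; G-q>K; H-p>K; H-q>L; I-p>L; I-q>J; J-p>M; J-q>N; K-p>N; K-q>A; L-p>A; L-q>M; M-p>C; M-q>O; N-p>O; N-q>B; O-p>F; O-q>D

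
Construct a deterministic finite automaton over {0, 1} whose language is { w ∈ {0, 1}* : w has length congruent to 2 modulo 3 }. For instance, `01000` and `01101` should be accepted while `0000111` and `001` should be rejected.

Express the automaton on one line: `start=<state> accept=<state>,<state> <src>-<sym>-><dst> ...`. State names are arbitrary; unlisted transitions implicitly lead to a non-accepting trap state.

Count input length modulo 3: every symbol advances one step around the cycle q0 → q1 → q2 → q0. Accept at q2.
        0   1  
>  q0   q1  q1 
   q1   q2  q2 
 * q2   q0  q0 
(> = start, * = accepting)

start=q0 accept=q2 q0-0->q1 q0-1->q1 q1-0->q2 q1-1->q2 q2-0->q0 q2-1->q0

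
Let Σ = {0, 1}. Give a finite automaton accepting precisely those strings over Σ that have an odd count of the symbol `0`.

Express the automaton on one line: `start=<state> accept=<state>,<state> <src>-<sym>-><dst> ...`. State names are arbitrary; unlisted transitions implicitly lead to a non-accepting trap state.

start=s0 accept=s1 s0-0->s1 s0-1->s0 s1-0->s0 s1-1->s1

The only thing that matters is how many `0`s have appeared, reduced mod 2. Use one state per residue: s0 for 0, …, s1 for 1. Reading `0` moves to the next residue; anything else stays put. s1 is accepting.
        0   1  
>  s0   s1  s0 
 * s1   s0  s1 
(> = start, * = accepting)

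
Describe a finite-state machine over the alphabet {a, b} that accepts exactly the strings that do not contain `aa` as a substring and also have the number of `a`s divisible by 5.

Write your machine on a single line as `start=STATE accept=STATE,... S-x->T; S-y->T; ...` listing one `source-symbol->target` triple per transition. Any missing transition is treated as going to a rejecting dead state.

Run two small machines in parallel and take their product. The first has 3 states tracking partial matches of the forbidden pattern `aa`; the second has 5 states tracking the count of `a`s modulo 5. A product state is a pair (one from each), accepting exactly when both do. Minimizing collapses redundant product states.
An 11-state machine:
          a    b  
>* S0     S1   S0 
   S1     S2   S3 
   S2     S2   S2 
   S3     S4   S3 
   S4     S2   S5 
   S5     S6   S5 
   S6     S2   S7 
   S7     S8   S7 
   S8     S2   S9 
   S9    S10   S9 
 * S10    S2   S0 
(> = start, * = accepting)

start=S0; accept=S0,S10; S0-a->S1; S0-b->S0; S1-a->S2; S1-b->S3; S2-a->S2; S2-b->S2; S3-a->S4; S3-b->S3; S4-a->S2; S4-b->S5; S5-a->S6; S5-b->S5; S6-a->S2; S6-b->S7; S7-a->S8; S7-b->S7; S8-a->S2; S8-b->S9; S9-a->S10; S9-b->S9; S10-a->S2; S10-b->S0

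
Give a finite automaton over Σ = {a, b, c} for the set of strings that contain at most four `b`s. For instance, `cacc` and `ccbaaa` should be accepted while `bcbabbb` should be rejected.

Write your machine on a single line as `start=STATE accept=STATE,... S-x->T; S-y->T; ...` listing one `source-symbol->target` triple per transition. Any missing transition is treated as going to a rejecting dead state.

Only the number of `b`s matters, and only up to 5. Make a chain q0 → q1 → q2 → q3 → q4 → q5 advanced by each `b` (with q5 absorbing); every other symbol self-loops. The accepting set is {q0, q1, q2, q3, q4}.
6 states suffice.
        a   b   c  
>* q0   q0  q1  q0 
 * q1   q1  q2  q1 
 * q2   q2  q3  q2 
 * q3   q3  q4  q3 
 * q4   q4  q5  q4 
   q5   q5  q5  q5 
(> = start, * = accepting)

start=q0; accept=q0,q1,q2,q3,q4; q0-a->q0; q0-b->q1; q0-c->q0; q1-a->q1; q1-b->q2; q1-c->q1; q2-a->q2; q2-b->q3; q2-c->q2; q3-a->q3; q3-b->q4; q3-c->q3; q4-a->q4; q4-b->q5; q4-c->q4; q5-a->q5; q5-b->q5; q5-c->q5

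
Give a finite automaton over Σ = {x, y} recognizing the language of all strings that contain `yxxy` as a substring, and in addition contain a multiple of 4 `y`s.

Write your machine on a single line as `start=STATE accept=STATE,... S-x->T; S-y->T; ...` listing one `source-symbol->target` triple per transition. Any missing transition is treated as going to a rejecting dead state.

start=q0; accept=q16; q0-x->q0; q0-y->q1; q1-x->q2; q1-y->q3; q2-x->q4; q2-y->q3; q3-x->q5; q3-y->q6; q4-x->q7; q4-y->q8; q5-x->q9; q5-y->q6; q6-x->q10; q6-y->q11; q7-x->q7; q7-y->q3; q8-x->q8; q8-y->q12; q9-x->q13; q9-y->q12; q10-x->q14; q10-y->q11; q11-x->q15; q11-y->q1; q12-x->q12; q12-y->q16; q13-x->q13; q13-y->q6; q14-x->q17; q14-y->q16; q15-x->q18; q15-y->q1; q16-x->q16; q16-y->q19; q17-x->q17; q17-y->q11; q18-x->q0; q18-y->q19; q19-x->q19; q19-y->q8

Handle the two conditions separately and then intersect. One (5 states) tracks whether and how much of `yxxy` has been seen; the other (4 states) tracks the count of `y`s modulo 4. Each combined state is a pair, one component from each; accept when both components accept.
          x    y  
>  q0     q0   q1 
   q1     q2   q3 
   q2     q4   q3 
   q3     q5   q6 
   q4     q7   q8 
   q5     q9   q6 
   q6    q10  q11 
   q7     q7   q3 
   q8     q8  q12 
   q9    q13  q12 
   q10   q14  q11 
   q11   q15   q1 
   q12   q12  q16 
   q13   q13   q6 
   q14   q17  q16 
   q15   q18   q1 
 * q16   q16  q19 
   q17   q17  q11 
   q18    q0  q19 
   q19   q19   q8 
(> = start, * = accepting)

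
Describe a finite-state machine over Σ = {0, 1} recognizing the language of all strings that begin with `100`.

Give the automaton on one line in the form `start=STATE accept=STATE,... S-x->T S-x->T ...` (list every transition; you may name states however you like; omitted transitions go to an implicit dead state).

start=S0 accept=S3 S0-0->S4 S0-1->S1 S1-0->S2 S1-1->S4 S2-0->S3 S2-1->S4 S3-0->S3 S3-1->S3 S4-0->S4 S4-1->S4

Check the first 3 symbols one by one: S0 through S2 record how many have matched `100` so far; any wrong symbol goes to the dead state S4. After all 3 match we enter the accepting sink S3.
        0   1  
>  S0   S4  S1 
   S1   S2  S4 
   S2   S3  S4 
 * S3   S3  S3 
   S4   S4  S4 
(> = start, * = accepting)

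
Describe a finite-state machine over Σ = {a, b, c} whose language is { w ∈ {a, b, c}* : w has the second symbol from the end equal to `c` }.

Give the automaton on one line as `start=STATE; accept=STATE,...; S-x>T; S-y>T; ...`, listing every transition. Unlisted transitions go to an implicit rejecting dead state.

start=s0; accept=s10,s11,s12; s0-a>s1; s0-b>s2; s0-c>s3; s1-a>s4; s1-b>s5; s1-c>s6; s2-a>s7; s2-b>s8; s2-c>s9; s3-a>s10; s3-b>s11; s3-c>s12; s4-a>s4; s4-b>s5; s4-c>s6; s5-a>s7; s5-b>s8; s5-c>s9; s6-a>s10; s6-b>s11; s6-c>s12; s7-a>s4; s7-b>s5; s7-c>s6; s8-a>s7; s8-b>s8; s8-c>s9; s9-a>s10; s9-b>s11; s9-c>s12; s10-a>s4; s10-b>s5; s10-c>s6; s11-a>s7; s11-b>s8; s11-c>s9; s12-a>s10; s12-b>s11; s12-c>s12

Because acceptance depends on a position counted from the end, the machine has to buffer the most recent 2 symbols. Make each state the string of the last up-to-2 symbols read; on input `x` shift the window left and append `x`. Accept when the buffered window has length 2 and begins with `c`.
A 13-state machine:
          a    b    c  
>  s0     s1   s2   s3 
   s1     s4   s5   s6 
   s2     s7   s8   s9 
   s3    s10  s11  s12 
   s4     s4   s5   s6 
   s5     s7   s8   s9 
   s6    s10  s11  s12 
   s7     s4   s5   s6 
   s8     s7   s8   s9 
   s9    s10  s11  s12 
 * s10    s4   s5   s6 
 * s11    s7   s8   s9 
 * s12   s10  s11  s12 
(> = start, * = accepting)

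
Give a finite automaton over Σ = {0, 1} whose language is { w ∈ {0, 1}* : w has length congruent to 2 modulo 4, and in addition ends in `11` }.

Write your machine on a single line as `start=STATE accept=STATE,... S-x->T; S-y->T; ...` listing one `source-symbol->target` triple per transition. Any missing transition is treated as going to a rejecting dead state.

start=q0; accept=q4; q0-0->q1; q0-1->q2; q1-0->q3; q1-1->q3; q2-0->q3; q2-1->q4; q3-0->q5; q3-1->q5; q4-0->q5; q4-1->q5; q5-0->q0; q5-1->q0

Run two small machines in parallel and take their product. One (4 states) tracks the input length modulo 4; the other (3 states) tracks how much of the suffix `11` has currently been matched. Each combined state is a pair, one component from each; accept when both components accept. After merging equivalent states the machine shrinks.
A 6-state machine:
        0   1  
>  q0   q1  q2 
   q1   q3  q3 
   q2   q3  q4 
   q3   q5  q5 
 * q4   q5  q5 
   q5   q0  q0 
(> = start, * = accepting)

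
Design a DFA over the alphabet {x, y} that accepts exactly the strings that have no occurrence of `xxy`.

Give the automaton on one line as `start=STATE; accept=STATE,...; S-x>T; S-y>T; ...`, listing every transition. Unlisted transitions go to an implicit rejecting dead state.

start=A; accept=A,B,C; A-x>B; A-y>A; B-x>C; B-y>A; C-x>C; C-y>D; D-x>D; D-y>D

Track partial matches of the forbidden pattern `xxy`. State D is a dead state reached once `xxy` has occurred; every other state accepts. A means no part of `xxy` is currently matched.
4 states suffice.
       x  y 
>* A   B  A 
 * B   C  A 
 * C   C  D 
   D   D  D 
(> = start, * = accepting)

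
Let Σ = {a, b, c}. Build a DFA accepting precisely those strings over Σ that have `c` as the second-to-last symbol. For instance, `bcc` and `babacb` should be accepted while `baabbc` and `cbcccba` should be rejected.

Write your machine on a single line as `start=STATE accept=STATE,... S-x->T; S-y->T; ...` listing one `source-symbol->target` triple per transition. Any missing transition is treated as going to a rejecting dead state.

start=q0; accept=q10,q11,q12; q0-a->q1; q0-b->q2; q0-c->q3; q1-a->q4; q1-b->q5; q1-c->q6; q2-a->q7; q2-b->q8; q2-c->q9; q3-a->q10; q3-b->q11; q3-c->q12; q4-a->q4; q4-b->q5; q4-c->q6; q5-a->q7; q5-b->q8; q5-c->q9; q6-a->q10; q6-b->q11; q6-c->q12; q7-a->q4; q7-b->q5; q7-c->q6; q8-a->q7; q8-b->q8; q8-c->q9; q9-a->q10; q9-b->q11; q9-c->q12; q10-a->q4; q10-b->q5; q10-c->q6; q11-a->q7; q11-b->q8; q11-c->q9; q12-a->q10; q12-b->q11; q12-c->q12

Because acceptance depends on a position counted from the end, the machine has to buffer the most recent 2 symbols. Make each state the string of the last up-to-2 symbols read; on input `x` shift the window left and append `x`. Accept when the buffered window has length 2 and begins with `c`.
          a    b    c  
>  q0     q1   q2   q3 
   q1     q4   q5   q6 
   q2     q7   q8   q9 
   q3    q10  q11  q12 
   q4     q4   q5   q6 
   q5     q7   q8   q9 
   q6    q10  q11  q12 
   q7     q4   q5   q6 
   q8     q7   q8   q9 
   q9    q10  q11  q12 
 * q10    q4   q5   q6 
 * q11    q7   q8   q9 
 * q12   q10  q11  q12 
(> = start, * = accepting)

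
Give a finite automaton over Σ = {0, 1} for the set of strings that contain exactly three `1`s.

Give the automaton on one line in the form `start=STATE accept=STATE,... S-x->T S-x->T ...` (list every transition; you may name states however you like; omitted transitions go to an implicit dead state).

start=S0 accept=S3 S0-0->S0 S0-1->S1 S1-0->S1 S1-1->S2 S2-0->S2 S2-1->S3 S3-0->S3 S3-1->S4 S4-0->S4 S4-1->S4

Count `1`s, saturating at 4: states S0 through S3 mean 0 through 3 `1`s seen; S4 means more than 3. Each `1` increments (capped at S4); other symbols loop. Accept from {S3}.
With 5 states:
        0   1  
>  S0   S0  S1 
   S1   S1  S2 
   S2   S2  S3 
 * S3   S3  S4 
   S4   S4  S4 
(> = start, * = accepting)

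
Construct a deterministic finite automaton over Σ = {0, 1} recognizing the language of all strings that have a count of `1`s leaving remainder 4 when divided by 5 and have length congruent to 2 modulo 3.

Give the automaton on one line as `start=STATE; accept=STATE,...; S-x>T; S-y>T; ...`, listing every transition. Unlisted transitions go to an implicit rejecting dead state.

start=A; accept=N; A-0>B; A-1>C; B-0>D; B-1>E; C-0>E; C-1>F; D-0>A; D-1>G; E-0>G; E-1>H; F-0>H; F-1>I; G-0>C; G-1>J; H-0>J; H-1>K; I-0>K; I-1>L; J-0>F; J-1>M; K-0>M; K-1>N; L-0>N; L-1>D; M-0>I; M-1>O; N-0>O; N-1>A; O-0>L; O-1>B

Handle the two conditions separately and then intersect. The first has 5 states tracking the count of `1`s modulo 5; the second has 3 states tracking the input length modulo 3. A product state is a pair (one from each), accepting exactly when both do.
With 15 states:
       0  1 
>  A   B  C 
   B   D  E 
   C   E  F 
   D   A  G 
   E   G  H 
   F   H  I 
   G   C  J 
   H   J  K 
   I   K  L 
   J   F  M 
   K   M  N 
   L   N  D 
   M   I  O 
 * N   O  A 
   O   L  B 
(> = start, * = accepting)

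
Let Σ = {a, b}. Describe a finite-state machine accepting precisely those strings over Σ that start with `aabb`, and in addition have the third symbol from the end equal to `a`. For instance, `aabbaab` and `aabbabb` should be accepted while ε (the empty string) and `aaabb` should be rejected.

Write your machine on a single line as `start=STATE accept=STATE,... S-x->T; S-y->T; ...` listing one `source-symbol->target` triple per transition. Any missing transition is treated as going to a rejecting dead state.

start=q0; accept=q16,q21,q22,q23; q0-a->q1; q0-b->q2; q1-a->q3; q1-b->q4; q2-a->q5; q2-b->q6; q3-a->q7; q3-b->q8; q4-a->q9; q4-b->q10; q5-a->q11; q5-b->q12; q6-a->q13; q6-b->q14; q7-a->q7; q7-b->q15; q8-a->q9; q8-b->q16; q9-a->q11; q9-b->q12; q10-a->q13; q10-b->q14; q11-a->q7; q11-b->q15; q12-a->q9; q12-b->q10; q13-a->q11; q13-b->q12; q14-a->q13; q14-b->q14; q15-a->q9; q15-b->q10; q16-a->q17; q16-b->q18; q17-a->q19; q17-b->q20; q18-a->q17; q18-b->q18; q19-a->q21; q19-b->q22; q20-a->q23; q20-b->q16; q21-a->q21; q21-b->q22; q22-a->q23; q22-b->q16; q23-a->q19; q23-b->q20

Run two small machines in parallel and take their product. One (6 states) tracks whether the input so far still matches the prefix `aabb`; the other (15 states) tracks the last 3 symbols read. Each combined state is a pair, one component from each; accept when both components accept.
A 24-state machine:
          a    b  
>  q0     q1   q2 
   q1     q3   q4 
   q2     q5   q6 
   q3     q7   q8 
   q4     q9  q10 
   q5    q11  q12 
   q6    q13  q14 
   q7     q7  q15 
   q8     q9  q16 
   q9    q11  q12 
   q10   q13  q14 
   q11    q7  q15 
   q12    q9  q10 
   q13   q11  q12 
   q14   q13  q14 
   q15    q9  q10 
 * q16   q17  q18 
   q17   q19  q20 
   q18   q17  q18 
   q19   q21  q22 
   q20   q23  q16 
 * q21   q21  q22 
 * q22   q23  q16 
 * q23   q19  q20 
(> = start, * = accepting)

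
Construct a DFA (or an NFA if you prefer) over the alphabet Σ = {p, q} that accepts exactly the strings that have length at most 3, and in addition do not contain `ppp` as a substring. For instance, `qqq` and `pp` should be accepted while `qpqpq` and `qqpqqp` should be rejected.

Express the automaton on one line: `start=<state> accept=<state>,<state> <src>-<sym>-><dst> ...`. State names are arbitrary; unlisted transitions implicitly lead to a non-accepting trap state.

Handle the two conditions separately and then intersect. One (5 states) tracks the input length, saturating at 4; the other (4 states) tracks partial matches of the forbidden pattern `ppp`. Each combined state is a pair, one component from each; accept when both components accept.
          p    q  
>* s0     s1   s2 
 * s1     s3   s4 
 * s2     s5   s4 
 * s3     s6   s7 
 * s4     s8   s7 
 * s5     s9   s7 
   s6    s10  s10 
 * s7    s11  s12 
 * s8    s13  s12 
 * s9    s10  s12 
   s10   s10  s10 
   s11   s13  s12 
   s12   s11  s12 
   s13   s10  s12 
(> = start, * = accepting)

start=s0 accept=s0,s1,s2,s3,s4,s5,s7,s8,s9 s0-p->s1 s0-q->s2 s1-p->s3 s1-q->s4 s2-p->s5 s2-q->s4 s3-p->s6 s3-q->s7 s4-p->s8 s4-q->s7 s5-p->s9 s5-q->s7 s6-p->s10 s6-q->s10 s7-p->s11 s7-q->s12 s8-p->s13 s8-q->s12 s9-p->s10 s9-q->s12 s10-p->s10 s10-q->s10 s11-p->s13 s11-q->s12 s12-p->s11 s12-q->s12 s13-p->s10 s13-q->s12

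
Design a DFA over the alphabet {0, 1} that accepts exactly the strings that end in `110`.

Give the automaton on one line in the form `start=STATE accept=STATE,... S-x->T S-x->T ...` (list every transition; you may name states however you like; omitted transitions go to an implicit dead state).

Remember how much of `110` the current input suffix matches. State s0 means no match yet; s1 means the last symbol is `1`; s2 means the last 2 symbols are `11`; s3 means the last 3 symbols are `110`. Only s3 accepts. On a mismatch, fall back to the longest proper suffix that is still a prefix of `110`.
A 4-state machine:
        0   1  
>  s0   s0  s1 
   s1   s0  s2 
   s2   s3  s2 
 * s3   s0  s1 
(> = start, * = accepting)

start=s0 accept=s3 s0-0->s0 s0-1->s1 s1-0->s0 s1-1->s2 s2-0->s3 s2-1->s2 s3-0->s0 s3-1->s1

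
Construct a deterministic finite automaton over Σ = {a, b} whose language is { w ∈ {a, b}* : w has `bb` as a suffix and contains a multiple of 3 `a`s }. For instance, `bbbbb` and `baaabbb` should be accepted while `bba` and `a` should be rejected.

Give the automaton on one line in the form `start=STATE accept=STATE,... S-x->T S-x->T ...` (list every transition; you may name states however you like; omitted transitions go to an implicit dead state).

start=s0 accept=s4 s0-a->s1 s0-b->s2 s1-a->s3 s1-b->s1 s2-a->s1 s2-b->s4 s3-a->s0 s3-b->s3 s4-a->s1 s4-b->s4

Run two small machines in parallel and take their product. One (3 states) tracks how much of the suffix `bb` has currently been matched; the other (3 states) tracks the count of `a`s modulo 3. Each combined state is a pair, one component from each; accept when both components accept. Minimizing collapses redundant product states.
        a   b  
>  s0   s1  s2 
   s1   s3  s1 
   s2   s1  s4 
   s3   s0  s3 
 * s4   s1  s4 
(> = start, * = accepting)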